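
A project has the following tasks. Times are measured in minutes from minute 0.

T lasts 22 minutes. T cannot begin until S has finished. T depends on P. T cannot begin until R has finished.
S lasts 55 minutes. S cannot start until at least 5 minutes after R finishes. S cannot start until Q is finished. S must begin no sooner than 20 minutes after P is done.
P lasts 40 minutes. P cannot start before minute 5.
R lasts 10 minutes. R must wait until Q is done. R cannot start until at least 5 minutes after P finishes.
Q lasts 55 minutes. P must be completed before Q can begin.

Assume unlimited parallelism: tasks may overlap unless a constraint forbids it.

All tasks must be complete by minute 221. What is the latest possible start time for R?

129

T has no dependents, so it just needs to finish by minute 221. Starting by 221 − 22 = minute 199 achieves that.
S feeds into T (must start by minute 199); so S must finish by minute 199 and therefore start by minute 144.
R must finish in time for S (must start by minute 144, minus 5-minute gap → minute 139); T (must start by minute 199). The tightest is minute 139, so R must start by 139 − 10 = minute 129.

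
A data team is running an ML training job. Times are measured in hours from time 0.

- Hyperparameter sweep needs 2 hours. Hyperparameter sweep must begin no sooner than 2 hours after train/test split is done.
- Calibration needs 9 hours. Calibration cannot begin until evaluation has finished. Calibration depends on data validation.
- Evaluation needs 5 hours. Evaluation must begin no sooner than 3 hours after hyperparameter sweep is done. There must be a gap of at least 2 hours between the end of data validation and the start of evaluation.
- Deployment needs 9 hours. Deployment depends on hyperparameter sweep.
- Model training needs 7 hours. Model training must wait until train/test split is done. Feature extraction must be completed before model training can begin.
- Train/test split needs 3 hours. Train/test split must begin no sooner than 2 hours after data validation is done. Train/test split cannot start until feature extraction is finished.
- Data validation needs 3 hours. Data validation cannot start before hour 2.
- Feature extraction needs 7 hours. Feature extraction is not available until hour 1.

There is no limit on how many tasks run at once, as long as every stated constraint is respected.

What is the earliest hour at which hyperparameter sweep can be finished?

15

After its own release at hour 1, feature extraction can start at hour 1 and finishes at hour 8.
After its own release at hour 2, data validation can start at hour 2 and finishes at hour 5.
Train/test split cannot start until data validation (finishes hour 5, plus 2-hour gap → hour 7); feature extraction (finishes hour 8). The controlling bound is hour 8, so train/test split finishes at 8 + 3 = hour 11.
Hyperparameter sweep waits on train/test split (finishes hour 11, plus 2-hour gap → hour 13), so it starts at hour 13 and finishes at 13 + 2 = hour 15.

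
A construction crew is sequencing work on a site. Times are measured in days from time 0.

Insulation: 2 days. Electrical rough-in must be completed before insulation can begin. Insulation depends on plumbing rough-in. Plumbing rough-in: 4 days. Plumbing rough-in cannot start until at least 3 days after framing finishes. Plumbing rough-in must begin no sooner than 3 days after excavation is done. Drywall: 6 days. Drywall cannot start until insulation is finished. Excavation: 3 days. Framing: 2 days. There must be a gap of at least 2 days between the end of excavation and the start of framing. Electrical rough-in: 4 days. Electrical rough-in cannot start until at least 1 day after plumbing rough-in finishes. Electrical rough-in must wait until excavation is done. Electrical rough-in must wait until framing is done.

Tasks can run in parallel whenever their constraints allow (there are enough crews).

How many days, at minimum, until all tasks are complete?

Excavation has no prerequisites, so it starts at day 0 and finishes at day 3.
After excavation (finishes day 3, plus 2-day gap → day 5), framing can start at day 5 and finishes at day 7.
Plumbing rough-in has to wait for framing (finishes day 7, plus 3-day gap → day 10); excavation (finishes day 3, plus 3-day gap → day 6). The latest of these is day 10, so plumbing rough-in runs day 10 to 10 + 4 = day 14.
Electrical rough-in cannot start until plumbing rough-in (finishes day 14, plus 1-day gap → day 15); excavation (finishes day 3); framing (finishes day 7). The controlling bound is day 15, so electrical rough-in finishes at 15 + 4 = day 19.
Insulation needs all of electrical rough-in (finishes day 19); plumbing rough-in (finishes day 14). That puts its earliest start at day 19; it finishes at 19 + 2 = day 21.
After insulation (finishes day 21), drywall can start at day 21 and finishes at day 27.
All tasks are finished once the last one completes. Finish times: Excavation at 3, Framing at 7, Plumbing rough-in at 14, Electrical rough-in at 19, Insulation at 21, Drywall at 27. The latest is day 27.

27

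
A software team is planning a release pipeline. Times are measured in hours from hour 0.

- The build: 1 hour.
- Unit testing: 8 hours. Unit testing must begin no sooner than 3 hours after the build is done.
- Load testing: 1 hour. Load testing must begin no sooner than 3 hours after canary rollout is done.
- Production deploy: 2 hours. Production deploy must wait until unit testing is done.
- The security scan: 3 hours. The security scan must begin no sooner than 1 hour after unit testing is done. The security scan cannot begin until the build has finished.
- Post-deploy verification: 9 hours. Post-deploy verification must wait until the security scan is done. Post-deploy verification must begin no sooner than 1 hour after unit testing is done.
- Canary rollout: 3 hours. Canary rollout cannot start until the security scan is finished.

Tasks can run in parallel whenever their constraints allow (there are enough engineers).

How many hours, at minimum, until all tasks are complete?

The build can start immediately at hour 0; it finishes at hour 1.
Unit testing waits on the build (finishes hour 1, plus 3-hour gap → hour 4), so it starts at hour 4 and finishes at 4 + 8 = hour 12.
Production deploy cannot begin until unit testing (finishes hour 12). It runs from hour 12 to 12 + 2 = hour 14.
The security scan has to wait for unit testing (finishes hour 12, plus 1-hour gap → hour 13); the build (finishes hour 1). The latest of these is hour 13, so the security scan runs hour 13 to 13 + 3 = hour 16.
For post-deploy verification: the security scan (finishes hour 16); unit testing (finishes hour 12, plus 1-hour gap → hour 13). Taking the maximum gives a start of hour 16, and it finishes at 16 + 9 = hour 25.
After the security scan (finishes hour 16), canary rollout can start at hour 16 and finishes at hour 19.
Load testing waits on canary rollout (finishes hour 19, plus 3-hour gap → hour 22), so it starts at hour 22 and finishes at 22 + 1 = hour 23.
All tasks are finished once the last one completes. Finish times: The build at 1, Unit testing at 12, The security scan at 16, Canary rollout at 19, Load testing at 23, Production deploy at 14, Post-deploy verification at 25. The latest is hour 25.

25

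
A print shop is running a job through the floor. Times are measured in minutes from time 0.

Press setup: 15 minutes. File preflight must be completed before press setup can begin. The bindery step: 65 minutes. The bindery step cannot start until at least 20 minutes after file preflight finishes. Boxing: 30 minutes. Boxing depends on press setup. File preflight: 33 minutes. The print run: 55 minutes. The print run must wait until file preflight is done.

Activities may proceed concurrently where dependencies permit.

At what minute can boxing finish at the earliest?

File preflight can start immediately at minute 0; it finishes at minute 33.
Press setup waits on file preflight (finishes minute 33), so it starts at minute 33 and finishes at 33 + 15 = minute 48.
Boxing cannot begin until press setup (finishes minute 48). It runs from minute 48 to 48 + 30 = minute 78.

78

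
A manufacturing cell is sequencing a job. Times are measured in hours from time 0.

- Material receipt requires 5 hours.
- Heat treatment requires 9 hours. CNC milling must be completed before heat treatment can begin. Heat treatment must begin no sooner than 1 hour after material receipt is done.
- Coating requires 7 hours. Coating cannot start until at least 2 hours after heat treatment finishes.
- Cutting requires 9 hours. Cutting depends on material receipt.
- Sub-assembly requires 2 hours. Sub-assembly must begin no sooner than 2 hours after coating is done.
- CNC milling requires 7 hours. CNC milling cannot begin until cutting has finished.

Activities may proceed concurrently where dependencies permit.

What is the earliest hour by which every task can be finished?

43

Material receipt can start immediately at hour 0; it finishes at hour 5.
Cutting waits on material receipt (finishes hour 5), so it starts at hour 5 and finishes at 5 + 9 = hour 14.
CNC milling cannot begin until cutting (finishes hour 14). It runs from hour 14 to 14 + 7 = hour 21.
Heat treatment needs all of CNC milling (finishes hour 21); material receipt (finishes hour 5, plus 1-hour gap → hour 6). That puts its earliest start at hour 21; it finishes at 21 + 9 = hour 30.
Coating waits on heat treatment (finishes hour 30, plus 2-hour gap → hour 32), so it starts at hour 32 and finishes at 32 + 7 = hour 39.
Sub-assembly waits on coating (finishes hour 39, plus 2-hour gap → hour 41), so it starts at hour 41 and finishes at 41 + 2 = hour 43.
All tasks are finished once the last one completes. Finish times: Material receipt at 5, Cutting at 14, CNC milling at 21, Heat treatment at 30, Coating at 39, Sub-assembly at 43. The latest is hour 43.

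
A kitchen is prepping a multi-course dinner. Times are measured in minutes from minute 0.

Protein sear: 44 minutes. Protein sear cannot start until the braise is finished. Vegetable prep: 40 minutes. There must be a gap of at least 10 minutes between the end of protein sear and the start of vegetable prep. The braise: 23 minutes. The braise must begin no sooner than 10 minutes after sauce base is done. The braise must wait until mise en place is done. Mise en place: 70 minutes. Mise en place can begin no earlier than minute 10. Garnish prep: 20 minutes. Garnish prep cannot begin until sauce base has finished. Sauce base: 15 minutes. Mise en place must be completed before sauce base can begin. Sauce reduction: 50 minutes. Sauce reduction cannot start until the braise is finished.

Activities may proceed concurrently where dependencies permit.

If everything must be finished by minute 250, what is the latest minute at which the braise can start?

To finish by minute 250, vegetable prep (duration 40) must start no later than minute 210.
Protein sear has to be done before vegetable prep (must start by minute 210, minus 10-minute gap → minute 200). That means finishing by minute 200, i.e. starting by 200 − 44 = minute 156.
To finish by minute 250, sauce reduction (duration 50) must start no later than minute 200.
For the braise: protein sear (must start by minute 156); sauce reduction (must start by minute 200). The most restrictive is minute 156; with a 23-minute duration, the braise must start by minute 133.

133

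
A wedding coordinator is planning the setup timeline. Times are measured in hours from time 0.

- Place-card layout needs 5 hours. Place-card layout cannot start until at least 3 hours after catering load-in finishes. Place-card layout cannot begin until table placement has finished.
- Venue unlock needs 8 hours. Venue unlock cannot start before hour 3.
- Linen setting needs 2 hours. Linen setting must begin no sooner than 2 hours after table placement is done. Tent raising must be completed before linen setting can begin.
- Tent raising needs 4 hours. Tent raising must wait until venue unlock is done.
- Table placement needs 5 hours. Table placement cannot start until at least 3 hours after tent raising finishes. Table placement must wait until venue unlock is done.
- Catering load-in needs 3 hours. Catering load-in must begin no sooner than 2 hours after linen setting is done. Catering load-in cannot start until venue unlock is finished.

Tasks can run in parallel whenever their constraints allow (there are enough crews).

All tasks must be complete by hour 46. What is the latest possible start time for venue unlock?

9

Nothing follows place-card layout; the deadline of hour 46 is its only limit. It must start by 46 − 5 = hour 41.
Since place-card layout (must start by hour 41, minus 3-hour gap → hour 38) depends on it, catering load-in must finish by hour 38. Backing off its 3-hour duration gives a latest start of hour 35.
Linen setting has to be done before catering load-in (must start by hour 35, minus 2-hour gap → hour 33). That means finishing by hour 33, i.e. starting by 33 − 2 = hour 31.
For table placement: linen setting (must start by hour 31, minus 2-hour gap → hour 29); place-card layout (must start by hour 41). The most restrictive is hour 29; with a 5-hour duration, table placement must start by hour 24.
Tent raising feeds table placement (must start by hour 24, minus 3-hour gap → hour 21); linen setting (must start by hour 31). Taking the minimum, tent raising must finish by hour 21 and start by 21 − 4 = hour 17.
Venue unlock must finish in time for tent raising (must start by hour 17); table placement (must start by hour 24); catering load-in (must start by hour 35). The tightest is hour 17, so venue unlock must start by 17 − 8 = hour 9.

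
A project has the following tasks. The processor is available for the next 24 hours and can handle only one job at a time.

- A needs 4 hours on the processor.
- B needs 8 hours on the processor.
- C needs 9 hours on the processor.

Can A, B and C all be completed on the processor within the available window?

Running back to back, the jobs need 4 + 8 + 9 = 21 hours on the processor.
Since 21 ≤ 24, they fit within the window.

Yes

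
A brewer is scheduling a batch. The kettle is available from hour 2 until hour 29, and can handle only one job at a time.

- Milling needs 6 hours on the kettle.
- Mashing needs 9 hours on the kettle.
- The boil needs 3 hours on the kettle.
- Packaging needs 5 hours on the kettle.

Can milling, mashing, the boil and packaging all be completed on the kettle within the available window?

Yes

The kettle window is 29 − 2 = 27 hours.
Running back to back, the jobs need 6 + 9 + 3 + 5 = 23 hours on the kettle.
Since 23 ≤ 27, they fit within the window.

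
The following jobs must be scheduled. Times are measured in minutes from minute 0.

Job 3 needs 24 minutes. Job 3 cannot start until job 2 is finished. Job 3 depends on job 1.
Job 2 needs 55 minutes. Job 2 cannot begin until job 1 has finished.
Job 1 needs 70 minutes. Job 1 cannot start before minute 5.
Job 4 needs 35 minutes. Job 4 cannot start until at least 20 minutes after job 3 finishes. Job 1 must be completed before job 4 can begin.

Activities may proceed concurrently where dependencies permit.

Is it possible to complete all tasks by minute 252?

Job 1 cannot begin until its own release at minute 5. It runs from minute 5 to 5 + 70 = minute 75.
Job 2 cannot begin until job 1 (finishes minute 75). It runs from minute 75 to 75 + 55 = minute 130.
Job 3 has to wait for job 2 (finishes minute 130); job 1 (finishes minute 75). The latest of these is minute 130, so job 3 runs minute 130 to 130 + 24 = minute 154.
Job 4 needs all of job 3 (finishes minute 154, plus 20-minute gap → minute 174); job 1 (finishes minute 75). That puts its earliest start at minute 174; it finishes at 174 + 35 = minute 209.
Every task is finished by minute 209, which is no later than the deadline of 252, so the schedule is feasible.

Yes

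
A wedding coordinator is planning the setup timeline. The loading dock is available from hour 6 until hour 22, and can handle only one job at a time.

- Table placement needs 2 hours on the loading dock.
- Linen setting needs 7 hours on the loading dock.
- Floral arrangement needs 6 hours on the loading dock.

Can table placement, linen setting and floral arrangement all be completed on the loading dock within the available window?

Yes

The loading dock window is 22 − 6 = 16 hours.
Running back to back, the jobs need 2 + 7 + 6 = 15 hours on the loading dock.
Since 15 ≤ 16, they fit within the window.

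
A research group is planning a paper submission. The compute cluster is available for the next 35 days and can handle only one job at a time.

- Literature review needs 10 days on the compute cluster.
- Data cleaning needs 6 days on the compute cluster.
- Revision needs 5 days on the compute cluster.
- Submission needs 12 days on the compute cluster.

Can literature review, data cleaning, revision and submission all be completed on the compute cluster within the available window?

Running back to back, the jobs need 10 + 6 + 5 + 12 = 33 days on the compute cluster.
Since 33 ≤ 35, they fit within the window.

Yes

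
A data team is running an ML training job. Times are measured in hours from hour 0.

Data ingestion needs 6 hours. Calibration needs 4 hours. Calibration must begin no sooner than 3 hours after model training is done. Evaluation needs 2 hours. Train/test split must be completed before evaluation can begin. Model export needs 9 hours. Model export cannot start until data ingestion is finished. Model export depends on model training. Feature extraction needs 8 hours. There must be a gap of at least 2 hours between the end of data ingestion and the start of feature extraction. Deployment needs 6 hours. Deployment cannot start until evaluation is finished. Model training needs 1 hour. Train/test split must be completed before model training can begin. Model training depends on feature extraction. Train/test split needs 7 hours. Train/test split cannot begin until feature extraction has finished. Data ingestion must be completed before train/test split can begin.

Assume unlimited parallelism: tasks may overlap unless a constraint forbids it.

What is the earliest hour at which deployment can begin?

Data ingestion has no prerequisites, so it starts at hour 0 and finishes at hour 6.
Feature extraction waits on data ingestion (finishes hour 6, plus 2-hour gap → hour 8), so it starts at hour 8 and finishes at 8 + 8 = hour 16.
Train/test split has to wait for feature extraction (finishes hour 16); data ingestion (finishes hour 6). The latest of these is hour 16, so train/test split runs hour 16 to 16 + 7 = hour 23.
Evaluation waits on train/test split (finishes hour 23), so it starts at hour 23 and finishes at 23 + 2 = hour 25.
Deployment waits on evaluation (finishes hour 25), so the earliest it can start is hour 25.

25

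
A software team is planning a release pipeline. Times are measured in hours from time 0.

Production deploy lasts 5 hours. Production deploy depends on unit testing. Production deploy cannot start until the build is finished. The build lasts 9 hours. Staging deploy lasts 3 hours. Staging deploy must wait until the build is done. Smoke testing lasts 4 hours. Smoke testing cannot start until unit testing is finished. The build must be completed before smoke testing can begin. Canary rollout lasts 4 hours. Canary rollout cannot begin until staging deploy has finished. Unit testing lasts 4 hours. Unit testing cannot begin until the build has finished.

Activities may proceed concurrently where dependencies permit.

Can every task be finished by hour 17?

No

The build can start immediately at hour 0; it finishes at hour 9.
Staging deploy cannot begin until the build (finishes hour 9). It runs from hour 9 to 9 + 3 = hour 12.
Canary rollout cannot begin until staging deploy (finishes hour 12). It runs from hour 12 to 12 + 4 = hour 16.
Unit testing cannot begin until the build (finishes hour 9). It runs from hour 9 to 9 + 4 = hour 13.
For production deploy: unit testing (finishes hour 13); the build (finishes hour 9). Taking the maximum gives a start of hour 13, and it finishes at 13 + 5 = hour 18.
Smoke testing has to wait for unit testing (finishes hour 13); the build (finishes hour 9). The latest of these is hour 13, so smoke testing runs hour 13 to 13 + 4 = hour 17.
The earliest everything can be done is hour 18, which is after the deadline of 17, so it is not possible.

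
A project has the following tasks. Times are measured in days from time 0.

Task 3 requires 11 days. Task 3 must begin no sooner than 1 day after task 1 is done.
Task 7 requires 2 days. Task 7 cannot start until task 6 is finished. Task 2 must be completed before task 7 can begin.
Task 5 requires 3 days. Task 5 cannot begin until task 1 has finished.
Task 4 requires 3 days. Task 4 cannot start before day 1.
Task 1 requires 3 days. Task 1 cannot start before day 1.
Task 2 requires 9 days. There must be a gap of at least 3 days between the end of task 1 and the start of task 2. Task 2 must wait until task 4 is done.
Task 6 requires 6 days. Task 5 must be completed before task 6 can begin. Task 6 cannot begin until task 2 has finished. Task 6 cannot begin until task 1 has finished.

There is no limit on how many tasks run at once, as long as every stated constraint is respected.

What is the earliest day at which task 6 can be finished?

22

Task 4 waits on its own release at day 1, so it starts at day 1 and finishes at 1 + 3 = day 4.
Task 1 cannot begin until its own release at day 1. It runs from day 1 to 1 + 3 = day 4.
After task 1 (finishes day 4), task 5 can start at day 4 and finishes at day 7.
Task 2 needs all of task 1 (finishes day 4, plus 3-day gap → day 7); task 4 (finishes day 4). That puts its earliest start at day 7; it finishes at 7 + 9 = day 16.
Task 6 needs all of task 5 (finishes day 7); task 2 (finishes day 16); task 1 (finishes day 4). That puts its earliest start at day 16; it finishes at 16 + 6 = day 22.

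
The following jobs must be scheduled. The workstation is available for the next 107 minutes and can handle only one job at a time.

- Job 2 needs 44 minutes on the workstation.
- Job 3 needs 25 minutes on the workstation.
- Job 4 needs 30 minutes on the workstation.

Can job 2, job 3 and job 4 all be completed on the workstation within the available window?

Yes

Running back to back, the jobs need 44 + 25 + 30 = 99 minutes on the workstation.
Since 99 ≤ 107, they fit within the window.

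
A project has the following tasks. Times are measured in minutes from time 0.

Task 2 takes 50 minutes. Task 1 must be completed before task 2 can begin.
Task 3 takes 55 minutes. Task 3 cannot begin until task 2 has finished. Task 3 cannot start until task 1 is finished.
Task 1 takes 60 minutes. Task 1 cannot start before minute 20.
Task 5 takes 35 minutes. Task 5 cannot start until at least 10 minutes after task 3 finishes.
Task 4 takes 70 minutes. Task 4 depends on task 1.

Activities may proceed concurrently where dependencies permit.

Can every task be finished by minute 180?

No

After its own release at minute 20, task 1 can start at minute 20 and finishes at minute 80.
Task 4 waits on task 1 (finishes minute 80), so it starts at minute 80 and finishes at 80 + 70 = minute 150.
Task 2 waits on task 1 (finishes minute 80), so it starts at minute 80 and finishes at 80 + 50 = minute 130.
Task 3 cannot start until task 2 (finishes minute 130); task 1 (finishes minute 80). The controlling bound is minute 130, so task 3 finishes at 130 + 55 = minute 185.
After task 3 (finishes minute 185, plus 10-minute gap → minute 195), task 5 can start at minute 195 and finishes at minute 230.
The earliest everything can be done is minute 230, which is after the deadline of 180, so it is not possible.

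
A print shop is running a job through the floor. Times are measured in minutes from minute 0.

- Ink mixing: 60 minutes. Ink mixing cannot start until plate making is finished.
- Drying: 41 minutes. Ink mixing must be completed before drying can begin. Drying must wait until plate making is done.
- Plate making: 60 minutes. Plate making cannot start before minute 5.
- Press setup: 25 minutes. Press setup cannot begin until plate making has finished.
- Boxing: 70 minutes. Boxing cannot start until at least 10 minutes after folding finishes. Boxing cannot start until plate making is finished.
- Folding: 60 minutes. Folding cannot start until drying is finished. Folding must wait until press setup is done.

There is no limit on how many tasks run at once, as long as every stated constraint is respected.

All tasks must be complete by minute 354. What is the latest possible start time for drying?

Boxing must finish by minute 354; it takes 70 minutes, so it must start by 354 − 70 = minute 284.
Folding feeds into boxing (must start by minute 284, minus 10-minute gap → minute 274); so folding must finish by minute 274 and therefore start by minute 214.
Since folding (must start by minute 214) depends on it, drying must finish by minute 214. Backing off its 41-minute duration gives a latest start of minute 173.

173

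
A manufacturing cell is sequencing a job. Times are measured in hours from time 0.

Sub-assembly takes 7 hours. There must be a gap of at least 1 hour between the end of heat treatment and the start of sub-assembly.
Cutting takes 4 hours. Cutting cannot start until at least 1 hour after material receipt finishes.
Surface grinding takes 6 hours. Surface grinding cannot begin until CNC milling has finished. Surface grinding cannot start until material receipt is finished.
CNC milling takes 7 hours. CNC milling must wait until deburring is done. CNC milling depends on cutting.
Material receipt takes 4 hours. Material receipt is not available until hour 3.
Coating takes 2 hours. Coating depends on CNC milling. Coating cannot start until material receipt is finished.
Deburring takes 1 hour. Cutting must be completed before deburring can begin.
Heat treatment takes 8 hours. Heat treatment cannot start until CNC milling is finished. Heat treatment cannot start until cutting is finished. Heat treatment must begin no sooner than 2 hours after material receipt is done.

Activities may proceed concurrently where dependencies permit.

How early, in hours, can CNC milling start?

Material receipt waits on its own release at hour 3, so it starts at hour 3 and finishes at 3 + 4 = hour 7.
Cutting waits on material receipt (finishes hour 7, plus 1-hour gap → hour 8), so it starts at hour 8 and finishes at 8 + 4 = hour 12.
Deburring waits on cutting (finishes hour 12), so it starts at hour 12 and finishes at 12 + 1 = hour 13.
CNC milling waits on deburring (finishes hour 13); cutting (finishes hour 12). The latest of these is hour 13, which is the earliest CNC milling can start.

13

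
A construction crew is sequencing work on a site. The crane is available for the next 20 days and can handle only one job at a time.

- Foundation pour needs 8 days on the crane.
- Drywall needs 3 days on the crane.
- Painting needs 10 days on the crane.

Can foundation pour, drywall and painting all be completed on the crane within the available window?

No

Running back to back, the jobs need 8 + 3 + 10 = 21 days on the crane.
Since 21 > 20, they cannot all fit.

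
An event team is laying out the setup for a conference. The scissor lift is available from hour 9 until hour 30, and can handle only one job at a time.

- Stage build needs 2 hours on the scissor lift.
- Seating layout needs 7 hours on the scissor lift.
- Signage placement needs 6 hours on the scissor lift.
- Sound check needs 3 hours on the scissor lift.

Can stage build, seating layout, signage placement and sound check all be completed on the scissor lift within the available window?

Yes

The scissor lift window is 30 − 9 = 21 hours.
Running back to back, the jobs need 2 + 7 + 6 + 3 = 18 hours on the scissor lift.
Since 18 ≤ 21, they fit within the window.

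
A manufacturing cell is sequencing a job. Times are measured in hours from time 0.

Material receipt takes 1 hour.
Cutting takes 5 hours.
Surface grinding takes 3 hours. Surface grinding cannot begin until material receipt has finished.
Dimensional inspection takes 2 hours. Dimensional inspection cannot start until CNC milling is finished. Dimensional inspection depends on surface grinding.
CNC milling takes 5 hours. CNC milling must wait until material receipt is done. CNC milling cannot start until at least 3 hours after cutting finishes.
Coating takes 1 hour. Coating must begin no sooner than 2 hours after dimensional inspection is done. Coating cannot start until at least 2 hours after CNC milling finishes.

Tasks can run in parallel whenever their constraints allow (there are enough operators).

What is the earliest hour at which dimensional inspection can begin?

13

Nothing blocks cutting, so it runs from hour 0 to hour 5.
Material receipt can start immediately at hour 0; it finishes at hour 1.
Surface grinding cannot begin until material receipt (finishes hour 1). It runs from hour 1 to 1 + 3 = hour 4.
For CNC milling: material receipt (finishes hour 1); cutting (finishes hour 5, plus 3-hour gap → hour 8). Taking the maximum gives a start of hour 8, and it finishes at 8 + 5 = hour 13.
Dimensional inspection waits on CNC milling (finishes hour 13); surface grinding (finishes hour 4). The latest of these is hour 13, which is the earliest dimensional inspection can start.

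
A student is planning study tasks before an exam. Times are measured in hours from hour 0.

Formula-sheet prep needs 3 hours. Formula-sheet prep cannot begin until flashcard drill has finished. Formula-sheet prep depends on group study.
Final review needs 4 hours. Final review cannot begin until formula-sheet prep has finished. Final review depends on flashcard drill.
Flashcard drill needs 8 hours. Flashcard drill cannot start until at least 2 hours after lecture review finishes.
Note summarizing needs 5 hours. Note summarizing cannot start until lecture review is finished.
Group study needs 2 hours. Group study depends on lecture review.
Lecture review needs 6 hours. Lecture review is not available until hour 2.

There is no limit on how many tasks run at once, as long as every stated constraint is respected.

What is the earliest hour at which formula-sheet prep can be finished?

Lecture review cannot begin until its own release at hour 2. It runs from hour 2 to 2 + 6 = hour 8.
Group study waits on lecture review (finishes hour 8), so it starts at hour 8 and finishes at 8 + 2 = hour 10.
Flashcard drill cannot begin until lecture review (finishes hour 8, plus 2-hour gap → hour 10). It runs from hour 10 to 10 + 8 = hour 18.
Formula-sheet prep cannot start until flashcard drill (finishes hour 18); group study (finishes hour 10). The controlling bound is hour 18, so formula-sheet prep finishes at 18 + 3 = hour 21.

21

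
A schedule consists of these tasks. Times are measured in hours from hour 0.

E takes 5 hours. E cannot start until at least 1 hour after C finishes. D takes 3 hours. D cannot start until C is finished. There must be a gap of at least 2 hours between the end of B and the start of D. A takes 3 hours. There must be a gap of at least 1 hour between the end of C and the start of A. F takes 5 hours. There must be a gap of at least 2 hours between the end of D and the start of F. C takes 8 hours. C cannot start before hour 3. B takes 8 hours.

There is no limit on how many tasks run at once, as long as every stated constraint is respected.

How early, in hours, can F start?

16

C waits on its own release at hour 3, so it starts at hour 3 and finishes at 3 + 8 = hour 11.
B has no prerequisites, so it starts at hour 0 and finishes at hour 8.
D needs all of C (finishes hour 11); B (finishes hour 8, plus 2-hour gap → hour 10). That puts its earliest start at hour 11; it finishes at 11 + 3 = hour 14.
F waits on D (finishes hour 14, plus 2-hour gap → hour 16), so the earliest it can start is hour 16.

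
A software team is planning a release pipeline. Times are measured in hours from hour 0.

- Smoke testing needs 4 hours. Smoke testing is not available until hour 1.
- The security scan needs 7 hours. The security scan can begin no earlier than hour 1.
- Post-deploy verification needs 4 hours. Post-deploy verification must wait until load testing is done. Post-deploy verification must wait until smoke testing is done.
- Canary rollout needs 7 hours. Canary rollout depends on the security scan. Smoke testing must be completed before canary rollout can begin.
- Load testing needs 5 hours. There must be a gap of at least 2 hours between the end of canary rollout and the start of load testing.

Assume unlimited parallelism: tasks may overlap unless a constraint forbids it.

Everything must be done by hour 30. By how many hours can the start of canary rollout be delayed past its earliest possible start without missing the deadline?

4

Smoke testing waits on its own release at hour 1, so it starts at hour 1 and finishes at 1 + 4 = hour 5.
The security scan waits on its own release at hour 1, so it starts at hour 1 and finishes at 1 + 7 = hour 8.
Canary rollout has to wait for the security scan (finishes hour 8); smoke testing (finishes hour 5). The latest of these is hour 8, so canary rollout runs hour 8 to 8 + 7 = hour 15.

Working backward from the deadline:
Post-deploy verification has no dependents, so it just needs to finish by hour 30. Starting by 30 − 4 = hour 26 achieves that.
Load testing has to be done before post-deploy verification (must start by hour 26). That means finishing by hour 26, i.e. starting by 26 − 5 = hour 21.
Canary rollout must finish before load testing (must start by hour 21, minus 2-hour gap → hour 19). With a 7-hour duration, canary rollout must start by 19 − 7 = hour 12.
So canary rollout can start as early as hour 8 and as late as hour 12, giving 12 − 8 = 4 hours of slack.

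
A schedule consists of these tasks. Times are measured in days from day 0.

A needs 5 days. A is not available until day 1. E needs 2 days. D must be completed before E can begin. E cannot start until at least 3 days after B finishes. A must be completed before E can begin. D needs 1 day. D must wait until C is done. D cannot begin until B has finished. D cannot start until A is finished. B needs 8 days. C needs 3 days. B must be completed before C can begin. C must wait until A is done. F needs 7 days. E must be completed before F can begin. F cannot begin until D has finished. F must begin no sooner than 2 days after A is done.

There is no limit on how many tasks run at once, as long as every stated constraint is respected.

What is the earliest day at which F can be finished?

Nothing blocks B, so it runs from day 0 to day 8.
A cannot begin until its own release at day 1. It runs from day 1 to 1 + 5 = day 6.
C needs all of B (finishes day 8); A (finishes day 6). That puts its earliest start at day 8; it finishes at 8 + 3 = day 11.
D cannot start until C (finishes day 11); B (finishes day 8); A (finishes day 6). The controlling bound is day 11, so D finishes at 11 + 1 = day 12.
E needs all of D (finishes day 12); B (finishes day 8, plus 3-day gap → day 11); A (finishes day 6). That puts its earliest start at day 12; it finishes at 12 + 2 = day 14.
For F: E (finishes day 14); D (finishes day 12); A (finishes day 6, plus 2-day gap → day 8). Taking the maximum gives a start of day 14, and it finishes at 14 + 7 = day 21.

21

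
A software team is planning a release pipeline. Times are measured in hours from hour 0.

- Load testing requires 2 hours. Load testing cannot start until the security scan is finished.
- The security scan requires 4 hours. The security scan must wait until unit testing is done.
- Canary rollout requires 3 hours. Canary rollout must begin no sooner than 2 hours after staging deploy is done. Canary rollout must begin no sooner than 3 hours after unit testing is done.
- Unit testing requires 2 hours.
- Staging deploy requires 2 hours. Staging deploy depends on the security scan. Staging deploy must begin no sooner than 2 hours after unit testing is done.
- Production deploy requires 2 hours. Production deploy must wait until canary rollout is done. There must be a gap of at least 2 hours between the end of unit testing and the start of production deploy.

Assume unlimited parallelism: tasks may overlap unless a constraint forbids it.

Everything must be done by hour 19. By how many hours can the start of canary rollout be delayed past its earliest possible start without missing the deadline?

4

Unit testing can start immediately at hour 0; it finishes at hour 2.
After unit testing (finishes hour 2), the security scan can start at hour 2 and finishes at hour 6.
Staging deploy cannot start until the security scan (finishes hour 6); unit testing (finishes hour 2, plus 2-hour gap → hour 4). The controlling bound is hour 6, so staging deploy finishes at 6 + 2 = hour 8.
Canary rollout has to wait for staging deploy (finishes hour 8, plus 2-hour gap → hour 10); unit testing (finishes hour 2, plus 3-hour gap → hour 5). The latest of these is hour 10, so canary rollout runs hour 10 to 10 + 3 = hour 13.

Working backward from the deadline:
To finish by hour 19, production deploy (duration 2) must start no later than hour 17.
Canary rollout feeds into production deploy (must start by hour 17); so canary rollout must finish by hour 17 and therefore start by hour 14.
So canary rollout can start as early as hour 10 and as late as hour 14, giving 14 − 10 = 4 hours of slack.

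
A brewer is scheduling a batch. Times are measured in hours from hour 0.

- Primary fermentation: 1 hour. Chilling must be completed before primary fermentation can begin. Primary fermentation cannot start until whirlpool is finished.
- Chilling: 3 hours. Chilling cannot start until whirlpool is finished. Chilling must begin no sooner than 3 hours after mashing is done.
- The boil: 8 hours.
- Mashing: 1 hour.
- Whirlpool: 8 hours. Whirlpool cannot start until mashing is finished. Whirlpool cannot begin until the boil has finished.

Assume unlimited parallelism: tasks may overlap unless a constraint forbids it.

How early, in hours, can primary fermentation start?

19

The boil has no prerequisites, so it starts at hour 0 and finishes at hour 8.
Mashing can start immediately at hour 0; it finishes at hour 1.
Whirlpool has to wait for mashing (finishes hour 1); the boil (finishes hour 8). The latest of these is hour 8, so whirlpool runs hour 8 to 8 + 8 = hour 16.
Chilling has to wait for whirlpool (finishes hour 16); mashing (finishes hour 1, plus 3-hour gap → hour 4). The latest of these is hour 16, so chilling runs hour 16 to 16 + 3 = hour 19.
Primary fermentation waits on chilling (finishes hour 19); whirlpool (finishes hour 16). The latest of these is hour 19, which is the earliest primary fermentation can start.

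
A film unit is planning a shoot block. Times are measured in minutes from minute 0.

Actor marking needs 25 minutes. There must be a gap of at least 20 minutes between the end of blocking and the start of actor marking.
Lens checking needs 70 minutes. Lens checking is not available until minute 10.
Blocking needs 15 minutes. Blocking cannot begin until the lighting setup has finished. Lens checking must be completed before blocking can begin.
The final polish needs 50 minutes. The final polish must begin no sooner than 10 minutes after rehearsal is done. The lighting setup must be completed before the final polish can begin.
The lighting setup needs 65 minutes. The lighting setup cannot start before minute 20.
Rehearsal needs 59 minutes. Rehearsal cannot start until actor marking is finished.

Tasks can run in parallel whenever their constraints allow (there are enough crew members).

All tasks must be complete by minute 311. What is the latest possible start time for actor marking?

Nothing follows the final polish; the deadline of minute 311 is its only limit. It must start by 311 − 50 = minute 261.
Since the final polish (must start by minute 261, minus 10-minute gap → minute 251) depends on it, rehearsal must finish by minute 251. Backing off its 59-minute duration gives a latest start of minute 192.
Actor marking feeds into rehearsal (must start by minute 192); so actor marking must finish by minute 192 and therefore start by minute 167.

167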